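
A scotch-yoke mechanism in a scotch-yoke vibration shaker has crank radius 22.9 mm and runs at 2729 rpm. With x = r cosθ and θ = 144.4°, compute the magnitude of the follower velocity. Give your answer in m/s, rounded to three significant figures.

ω = 285.8 rad/s (from 2729 rpm).
x = r cosθ ⇒ ẋ = −rω sinθ.
|v| = rω|sinθ| = 0.0229·285.8·|sin 144.4°| = 3.8096 m/s.

3.81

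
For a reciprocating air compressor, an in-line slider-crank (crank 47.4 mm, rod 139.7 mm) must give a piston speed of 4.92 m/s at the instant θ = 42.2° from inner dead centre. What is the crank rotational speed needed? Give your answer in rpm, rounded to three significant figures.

1170

For an in-line slider-crank, |v_piston| = rω|sinθ|·[1 + r cosθ/√(L² − r² sin²θ)].
With r = 0.0474 m, L = 0.1397 m, θ = 42.2°: the bracketed kinematic factor |dx/dθ| = 0.040059 m.
ω = v/|dx/dθ| = 4.92/0.040059 = 122.82 rad/s.
N = 60ω/(2π) = 1172.8 rpm.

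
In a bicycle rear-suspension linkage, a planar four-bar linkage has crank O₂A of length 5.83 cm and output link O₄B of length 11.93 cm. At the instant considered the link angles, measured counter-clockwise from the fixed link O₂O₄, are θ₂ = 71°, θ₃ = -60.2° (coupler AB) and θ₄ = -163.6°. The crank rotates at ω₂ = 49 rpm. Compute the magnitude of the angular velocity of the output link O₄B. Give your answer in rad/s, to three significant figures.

1.94

ω₂ = 5.131 rad/s (from 49 rpm).
Differentiating the loop-closure r₂e^{iθ₂}+r₃e^{iθ₃}=r₁+r₄e^{iθ₄} gives r₂ω₂e^{iθ₂}+r₃ω₃e^{iθ₃}=r₄ω₄e^{iθ₄}.
Eliminating the other unknown: ω₄ = r₂ω₂ sin(θ₂−θ₃) / [r₄ sin(θ₄−θ₃)].
Numerator sine = +0.75241; denominator sine = -0.97278.
Result = 0.0583·5.131·(+0.75241) / (0.1193·(-0.97278)) = -1.9395 rad/s; magnitude 1.9395 rad/s.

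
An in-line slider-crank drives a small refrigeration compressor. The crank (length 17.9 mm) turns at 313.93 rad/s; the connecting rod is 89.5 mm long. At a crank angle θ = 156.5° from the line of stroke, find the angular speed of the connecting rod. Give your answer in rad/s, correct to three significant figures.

57.8

ω = 313.9 rad/s
The rod makes angle φ with the slider axis where L sinφ = r sinθ; differentiating, L cosφ·φ̇ = r ω cosθ.
L cosφ = √(L² − r² sin²θ) = 0.089215 m.
|ω_rod| = r ω |cosθ| / √(L² − r² sin²θ) = 0.0179·313.9·0.91706/0.089215 = 57.763 rad/s.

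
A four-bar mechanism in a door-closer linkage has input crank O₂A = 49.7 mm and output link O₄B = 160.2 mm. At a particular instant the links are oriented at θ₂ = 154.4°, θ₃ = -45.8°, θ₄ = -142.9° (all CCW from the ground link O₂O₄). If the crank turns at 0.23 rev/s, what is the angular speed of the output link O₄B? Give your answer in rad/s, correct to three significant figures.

0.156

ω₂ = 1.445 rad/s (from 0.23 rev/s).
Differentiating the loop-closure r₂e^{iθ₂}+r₃e^{iθ₃}=r₁+r₄e^{iθ₄} gives r₂ω₂e^{iθ₂}+r₃ω₃e^{iθ₃}=r₄ω₄e^{iθ₄}.
Eliminating the other unknown: ω₄ = r₂ω₂ sin(θ₂−θ₃) / [r₄ sin(θ₄−θ₃)].
Numerator sine = -0.34530; denominator sine = -0.99233.
Result = 0.0497·1.445·(-0.34530) / (0.1602·(-0.99233)) = +0.15601 rad/s; magnitude 0.15601 rad/s.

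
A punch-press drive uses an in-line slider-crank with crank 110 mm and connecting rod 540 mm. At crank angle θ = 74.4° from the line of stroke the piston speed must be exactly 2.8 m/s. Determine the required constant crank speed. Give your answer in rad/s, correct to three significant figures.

25.0

For an in-line slider-crank, |v_piston| = rω|sinθ|·[1 + r cosθ/√(L² − r² sin²θ)].
With r = 0.11 m, L = 0.54 m, θ = 74.4°: the bracketed kinematic factor |dx/dθ| = 0.11187 m.
ω = v/|dx/dθ| = 2.8/0.11187 = 25.03 rad/s.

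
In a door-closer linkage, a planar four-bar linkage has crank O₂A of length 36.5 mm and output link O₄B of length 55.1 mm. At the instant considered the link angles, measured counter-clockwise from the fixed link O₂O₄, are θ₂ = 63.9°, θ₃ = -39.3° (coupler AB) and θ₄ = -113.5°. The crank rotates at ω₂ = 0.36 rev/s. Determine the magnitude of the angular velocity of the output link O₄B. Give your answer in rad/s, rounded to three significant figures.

ω₂ = 2.262 rad/s (from 0.36 rev/s).
Differentiating the loop-closure r₂e^{iθ₂}+r₃e^{iθ₃}=r₁+r₄e^{iθ₄} gives r₂ω₂e^{iθ₂}+r₃ω₃e^{iθ₃}=r₄ω₄e^{iθ₄}.
Eliminating the other unknown: ω₄ = r₂ω₂ sin(θ₂−θ₃) / [r₄ sin(θ₄−θ₃)].
Numerator sine = +0.97358; denominator sine = -0.96222.
Result = 0.0365·2.262·(+0.97358) / (0.0551·(-0.96222)) = -1.5161 rad/s; magnitude 1.5161 rad/s.

1.52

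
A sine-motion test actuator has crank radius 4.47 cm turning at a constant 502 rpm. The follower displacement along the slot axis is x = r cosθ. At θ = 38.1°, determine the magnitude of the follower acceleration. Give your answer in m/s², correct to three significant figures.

ω = 52.57 rad/s (from 502 rpm).
x = r cosθ ⇒ ẍ = −rω² cosθ (ω constant).
|a| = rω²|cosθ| = 0.0447·(52.57)²·|cos 38.1°| = 97.21 m/s².

97.2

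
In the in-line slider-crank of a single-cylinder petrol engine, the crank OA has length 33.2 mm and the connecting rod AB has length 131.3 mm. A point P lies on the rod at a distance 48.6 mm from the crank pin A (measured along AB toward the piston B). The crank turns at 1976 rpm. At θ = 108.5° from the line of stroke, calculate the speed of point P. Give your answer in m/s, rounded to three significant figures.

6.46

ω = 206.9 rad/s.  Crank-pin speed |V_A| = rω = 6.87 m/s, perpendicular to OA.
Rod angle: sinφ = −(r/L) sinθ ⇒ φ = -13.874°; ω_rod = −rω cosθ/√(L²−r²sin²θ) = +17.101 rad/s.
V_P = V_A + ω_rod × AP, with AP = 0.0486 m along the rod.
Components: V_Px = −rω sinθ − a·ω_rod·sinφ = -6.3156 m/s;  V_Py = rω cosθ + a·ω_rod·cosφ = -1.373 m/s.
|V_P| = √(V_Px² + V_Py²) = 6.4632 m/s.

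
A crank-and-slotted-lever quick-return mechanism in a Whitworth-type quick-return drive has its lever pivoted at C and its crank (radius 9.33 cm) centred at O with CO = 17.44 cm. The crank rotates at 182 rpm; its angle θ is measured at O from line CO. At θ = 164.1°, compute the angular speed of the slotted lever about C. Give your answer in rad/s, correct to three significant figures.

16.9

ω = 19.06 rad/s (from 182 rpm).
Crank pin A relative to C: A = (d + r cosθ, r sinθ); lever angle φ = atan2(r sinθ, d + r cosθ).
Differentiating tanφ: φ̇ = rω(d cosθ + r)/(d² + r² + 2dr cosθ).
d² + r² + 2dr cosθ = |CA|² = 0.00782226 m²;  d cosθ + r = -0.074428 m.
|ω_lever| = |0.0933·19.06·-0.074428| / 0.00782226 = 16.919 rad/s.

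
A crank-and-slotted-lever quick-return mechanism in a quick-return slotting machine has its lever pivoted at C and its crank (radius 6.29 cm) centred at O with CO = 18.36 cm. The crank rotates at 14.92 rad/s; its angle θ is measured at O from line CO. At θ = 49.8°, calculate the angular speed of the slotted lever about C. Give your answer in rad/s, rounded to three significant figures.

3.24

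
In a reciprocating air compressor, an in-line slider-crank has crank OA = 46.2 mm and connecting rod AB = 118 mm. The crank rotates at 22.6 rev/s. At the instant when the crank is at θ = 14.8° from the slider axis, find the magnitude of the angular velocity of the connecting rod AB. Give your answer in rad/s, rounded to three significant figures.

ω = 142 rad/s (converted from 22.6 rev/s).
The rod makes angle φ with the slider axis where L sinφ = r sinθ; differentiating, L cosφ·φ̇ = r ω cosθ.
L cosφ = √(L² − r² sin²θ) = 0.11741 m.
|ω_rod| = r ω |cosθ| / √(L² − r² sin²θ) = 0.0462·142·0.96682/0.11741 = 54.023 rad/s.

54.0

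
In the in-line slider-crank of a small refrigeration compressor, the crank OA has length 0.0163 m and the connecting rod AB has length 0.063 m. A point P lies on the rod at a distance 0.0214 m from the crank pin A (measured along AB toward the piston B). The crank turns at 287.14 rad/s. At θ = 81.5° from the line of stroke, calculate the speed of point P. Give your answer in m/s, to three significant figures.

ω = 287.1 rad/s.  Crank-pin speed |V_A| = rω = 4.6804 m/s, perpendicular to OA.
Rod angle: sinφ = −(r/L) sinθ ⇒ φ = -14.826°; ω_rod = −rω cosθ/√(L²−r²sin²θ) = -11.359 rad/s.
V_P = V_A + ω_rod × AP, with AP = 0.0214 m along the rod.
Components: V_Px = −rω sinθ − a·ω_rod·sinφ = -4.6912 m/s;  V_Py = rω cosθ + a·ω_rod·cosφ = +0.45681 m/s.
|V_P| = √(V_Px² + V_Py²) = 4.7134 m/s.

4.71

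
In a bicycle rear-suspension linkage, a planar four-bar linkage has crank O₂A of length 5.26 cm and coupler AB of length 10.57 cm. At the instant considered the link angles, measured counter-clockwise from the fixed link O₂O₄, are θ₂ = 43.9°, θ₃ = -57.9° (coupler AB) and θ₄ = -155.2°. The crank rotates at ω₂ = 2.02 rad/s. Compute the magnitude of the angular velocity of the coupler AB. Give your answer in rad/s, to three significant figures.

0.332

ω₂ = 2.02 rad/s
Differentiating the loop-closure r₂e^{iθ₂}+r₃e^{iθ₃}=r₁+r₄e^{iθ₄} gives r₂ω₂e^{iθ₂}+r₃ω₃e^{iθ₃}=r₄ω₄e^{iθ₄}.
Eliminating the other unknown: ω₃ = r₂ω₂ sin(θ₄−θ₂) / [r₃ sin(θ₃−θ₄)].
Numerator sine = +0.32722; denominator sine = +0.99189.
Result = 0.0526·2.02·(+0.32722) / (0.1057·(+0.99189)) = +0.33161 rad/s; magnitude 0.33161 rad/s.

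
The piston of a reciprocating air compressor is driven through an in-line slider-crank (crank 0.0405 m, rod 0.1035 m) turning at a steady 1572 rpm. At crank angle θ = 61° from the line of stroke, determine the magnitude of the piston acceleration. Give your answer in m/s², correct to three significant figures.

304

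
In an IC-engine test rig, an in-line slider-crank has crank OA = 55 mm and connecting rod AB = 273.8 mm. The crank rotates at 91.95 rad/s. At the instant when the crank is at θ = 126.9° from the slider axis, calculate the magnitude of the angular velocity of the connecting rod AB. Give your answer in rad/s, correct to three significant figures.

11.2

ω = 91.95 rad/s
The rod makes angle φ with the slider axis where L sinφ = r sinθ; differentiating, L cosφ·φ̇ = r ω cosθ.
L cosφ = √(L² − r² sin²θ) = 0.27024 m.
|ω_rod| = r ω |cosθ| / √(L² − r² sin²θ) = 0.055·91.95·0.60042/0.27024 = 11.236 rad/s.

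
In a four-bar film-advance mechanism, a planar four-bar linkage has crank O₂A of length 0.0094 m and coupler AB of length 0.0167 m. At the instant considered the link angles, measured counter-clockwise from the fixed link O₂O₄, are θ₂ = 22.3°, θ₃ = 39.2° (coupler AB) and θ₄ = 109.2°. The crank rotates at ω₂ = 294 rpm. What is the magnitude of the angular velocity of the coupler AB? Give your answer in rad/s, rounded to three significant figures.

18.4

ω₂ = 30.79 rad/s (from 294 rpm).
Differentiating the loop-closure r₂e^{iθ₂}+r₃e^{iθ₃}=r₁+r₄e^{iθ₄} gives r₂ω₂e^{iθ₂}+r₃ω₃e^{iθ₃}=r₄ω₄e^{iθ₄}.
Eliminating the other unknown: ω₃ = r₂ω₂ sin(θ₄−θ₂) / [r₃ sin(θ₃−θ₄)].
Numerator sine = +0.99854; denominator sine = -0.93969.
Result = 0.0094·30.79·(+0.99854) / (0.0167·(-0.93969)) = -18.415 rad/s; magnitude 18.415 rad/s.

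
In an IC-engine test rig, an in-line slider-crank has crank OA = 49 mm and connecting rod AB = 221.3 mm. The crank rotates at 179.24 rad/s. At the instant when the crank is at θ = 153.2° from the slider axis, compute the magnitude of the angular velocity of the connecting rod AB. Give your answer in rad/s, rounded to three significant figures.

ω = 179.2 rad/s
The rod makes angle φ with the slider axis where L sinφ = r sinθ; differentiating, L cosφ·φ̇ = r ω cosθ.
L cosφ = √(L² − r² sin²θ) = 0.22019 m.
|ω_rod| = r ω |cosθ| / √(L² − r² sin²θ) = 0.049·179.2·0.89259/0.22019 = 35.602 rad/s.

35.6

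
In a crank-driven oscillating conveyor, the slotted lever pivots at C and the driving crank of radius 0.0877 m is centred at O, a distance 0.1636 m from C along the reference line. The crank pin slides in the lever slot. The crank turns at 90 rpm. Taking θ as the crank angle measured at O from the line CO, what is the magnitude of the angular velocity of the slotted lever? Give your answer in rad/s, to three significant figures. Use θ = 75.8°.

2.55

ω = 9.425 rad/s (from 90 rpm).
Crank pin A relative to C: A = (d + r cosθ, r sinθ); lever angle φ = atan2(r sinθ, d + r cosθ).
Differentiating tanφ: φ̇ = rω(d cosθ + r)/(d² + r² + 2dr cosθ).
d² + r² + 2dr cosθ = |CA|² = 0.0414955 m²;  d cosθ + r = +0.12783 m.
|ω_lever| = |0.0877·9.425·+0.12783| / 0.0414955 = 2.5463 rad/s.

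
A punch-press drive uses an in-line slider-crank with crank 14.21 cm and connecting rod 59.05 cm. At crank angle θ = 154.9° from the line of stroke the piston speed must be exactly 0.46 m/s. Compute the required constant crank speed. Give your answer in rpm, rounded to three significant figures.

93.3

For an in-line slider-crank, |v_piston| = rω|sinθ|·[1 + r cosθ/√(L² − r² sin²θ)].
With r = 0.1421 m, L = 0.5905 m, θ = 154.9°: the bracketed kinematic factor |dx/dθ| = 0.047074 m.
ω = v/|dx/dθ| = 0.46/0.047074 = 9.7719 rad/s.
N = 60ω/(2π) = 93.315 rpm.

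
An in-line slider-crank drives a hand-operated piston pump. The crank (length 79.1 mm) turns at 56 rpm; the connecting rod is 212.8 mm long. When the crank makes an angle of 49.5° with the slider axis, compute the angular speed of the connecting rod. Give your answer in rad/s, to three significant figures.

1.48

ω = 5.864 rad/s (converted from 56 rpm).
The rod makes angle φ with the slider axis where L sinφ = r sinθ; differentiating, L cosφ·φ̇ = r ω cosθ.
L cosφ = √(L² − r² sin²θ) = 0.20412 m.
|ω_rod| = r ω |cosθ| / √(L² − r² sin²θ) = 0.0791·5.864·0.64945/0.20412 = 1.4759 rad/s.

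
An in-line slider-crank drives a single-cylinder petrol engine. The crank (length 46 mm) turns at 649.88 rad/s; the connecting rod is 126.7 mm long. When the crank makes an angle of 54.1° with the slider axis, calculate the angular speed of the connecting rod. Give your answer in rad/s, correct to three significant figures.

145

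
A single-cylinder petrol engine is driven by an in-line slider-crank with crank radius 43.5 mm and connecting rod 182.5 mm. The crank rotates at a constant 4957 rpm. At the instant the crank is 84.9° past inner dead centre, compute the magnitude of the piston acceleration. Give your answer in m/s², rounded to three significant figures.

ω = 2π·4957/60 = 519.1 rad/s
x(θ) = r cosθ + √(L² − r² sin²θ); with ω constant, a = ω²·d²x/dθ².
d²x/dθ² = −r cosθ − r²(cos2θ)/√u − r⁴ sin²2θ/(4u^{3/2}),  u = L² − r² sin²θ = 0.031429 m².
Substituting r = 0.0435 m, L = 0.1825 m, θ = 84.9°: d²x/dθ² = +0.006633 m.
a = ω²·d²x/dθ² = (519.1)²·(+0.006633) = +1787.3 m/s²;  |a| = 1787.3 m/s².

1790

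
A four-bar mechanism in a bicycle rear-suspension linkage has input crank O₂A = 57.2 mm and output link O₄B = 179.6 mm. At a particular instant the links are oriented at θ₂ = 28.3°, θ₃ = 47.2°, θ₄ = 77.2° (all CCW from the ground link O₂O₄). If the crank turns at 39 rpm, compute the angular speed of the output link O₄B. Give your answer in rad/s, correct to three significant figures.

ω₂ = 4.084 rad/s (from 39 rpm).
Differentiating the loop-closure r₂e^{iθ₂}+r₃e^{iθ₃}=r₁+r₄e^{iθ₄} gives r₂ω₂e^{iθ₂}+r₃ω₃e^{iθ₃}=r₄ω₄e^{iθ₄}.
Eliminating the other unknown: ω₄ = r₂ω₂ sin(θ₂−θ₃) / [r₄ sin(θ₄−θ₃)].
Numerator sine = -0.32392; denominator sine = +0.50000.
Result = 0.0572·4.084·(-0.32392) / (0.1796·(+0.50000)) = -0.84265 rad/s; magnitude 0.84265 rad/s.

0.843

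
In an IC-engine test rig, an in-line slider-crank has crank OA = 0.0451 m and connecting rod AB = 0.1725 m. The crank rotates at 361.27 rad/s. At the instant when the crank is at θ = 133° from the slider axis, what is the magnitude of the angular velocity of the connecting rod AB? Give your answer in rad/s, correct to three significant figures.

ω = 361.3 rad/s
The rod makes angle φ with the slider axis where L sinφ = r sinθ; differentiating, L cosφ·φ̇ = r ω cosθ.
L cosφ = √(L² − r² sin²θ) = 0.16932 m.
|ω_rod| = r ω |cosθ| / √(L² − r² sin²θ) = 0.0451·361.3·0.68200/0.16932 = 65.628 rad/s.

65.6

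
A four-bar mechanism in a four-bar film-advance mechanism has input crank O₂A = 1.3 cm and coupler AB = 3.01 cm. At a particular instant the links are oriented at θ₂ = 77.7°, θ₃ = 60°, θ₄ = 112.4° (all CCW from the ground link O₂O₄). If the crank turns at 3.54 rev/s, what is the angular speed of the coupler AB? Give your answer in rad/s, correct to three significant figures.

6.90

ω₂ = 22.24 rad/s (from 3.54 rev/s).
Differentiating the loop-closure r₂e^{iθ₂}+r₃e^{iθ₃}=r₁+r₄e^{iθ₄} gives r₂ω₂e^{iθ₂}+r₃ω₃e^{iθ₃}=r₄ω₄e^{iθ₄}.
Eliminating the other unknown: ω₃ = r₂ω₂ sin(θ₄−θ₂) / [r₃ sin(θ₃−θ₄)].
Numerator sine = +0.56928; denominator sine = -0.79229.
Result = 0.013·22.24·(+0.56928) / (0.0301·(-0.79229)) = -6.9024 rad/s; magnitude 6.9024 rad/s.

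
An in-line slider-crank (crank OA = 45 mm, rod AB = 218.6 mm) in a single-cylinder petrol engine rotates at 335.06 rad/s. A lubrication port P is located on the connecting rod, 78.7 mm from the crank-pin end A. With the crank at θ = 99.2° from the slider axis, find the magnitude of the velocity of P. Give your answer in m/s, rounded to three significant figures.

14.8

ω = 335.1 rad/s.  Crank-pin speed |V_A| = rω = 15.078 m/s, perpendicular to OA.
Rod angle: sinφ = −(r/L) sinθ ⇒ φ = -11.725°; ω_rod = −rω cosθ/√(L²−r²sin²θ) = +11.263 rad/s.
V_P = V_A + ω_rod × AP, with AP = 0.0787 m along the rod.
Components: V_Px = −rω sinθ − a·ω_rod·sinφ = -14.704 m/s;  V_Py = rω cosθ + a·ω_rod·cosφ = -1.5428 m/s.
|V_P| = √(V_Px² + V_Py²) = 14.784 m/s.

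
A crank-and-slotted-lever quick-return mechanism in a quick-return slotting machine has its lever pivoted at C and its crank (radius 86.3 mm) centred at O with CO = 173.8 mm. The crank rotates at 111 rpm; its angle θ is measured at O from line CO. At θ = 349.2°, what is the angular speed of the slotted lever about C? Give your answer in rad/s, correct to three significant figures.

3.84

ω = 11.62 rad/s (from 111 rpm).
Crank pin A relative to C: A = (d + r cosθ, r sinθ); lever angle φ = atan2(r sinθ, d + r cosθ).
Differentiating tanφ: φ̇ = rω(d cosθ + r)/(d² + r² + 2dr cosθ).
d² + r² + 2dr cosθ = |CA|² = 0.0671207 m²;  d cosθ + r = +0.25702 m.
|ω_lever| = |0.0863·11.62·+0.25702| / 0.0671207 = 3.8413 rad/s.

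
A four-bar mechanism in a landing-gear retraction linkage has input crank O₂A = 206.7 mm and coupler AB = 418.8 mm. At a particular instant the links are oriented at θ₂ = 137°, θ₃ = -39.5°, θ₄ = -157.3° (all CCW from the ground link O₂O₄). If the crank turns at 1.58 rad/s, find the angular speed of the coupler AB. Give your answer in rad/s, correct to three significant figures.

0.803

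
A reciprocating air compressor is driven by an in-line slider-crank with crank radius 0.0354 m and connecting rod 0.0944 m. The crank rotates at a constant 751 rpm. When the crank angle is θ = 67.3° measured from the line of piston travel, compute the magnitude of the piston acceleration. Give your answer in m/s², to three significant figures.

24.8

ω = 2π·751/60 = 78.64 rad/s
x(θ) = r cosθ + √(L² − r² sin²θ); with ω constant, a = ω²·d²x/dθ².
d²x/dθ² = −r cosθ − r²(cos2θ)/√u − r⁴ sin²2θ/(4u^{3/2}),  u = L² − r² sin²θ = 0.00784482 m².
Substituting r = 0.0354 m, L = 0.0944 m, θ = 67.3°: d²x/dθ² = -0.004013 m.
a = ω²·d²x/dθ² = (78.64)²·(-0.004013) = -24.82 m/s²;  |a| = 24.82 m/s².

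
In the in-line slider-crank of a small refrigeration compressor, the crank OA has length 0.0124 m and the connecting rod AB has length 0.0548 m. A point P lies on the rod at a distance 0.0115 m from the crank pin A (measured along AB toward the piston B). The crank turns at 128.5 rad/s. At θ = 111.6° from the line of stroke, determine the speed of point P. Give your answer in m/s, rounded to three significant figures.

ω = 128.5 rad/s.  Crank-pin speed |V_A| = rω = 1.5934 m/s, perpendicular to OA.
Rod angle: sinφ = −(r/L) sinθ ⇒ φ = -12.145°; ω_rod = −rω cosθ/√(L²−r²sin²θ) = +10.949 rad/s.
V_P = V_A + ω_rod × AP, with AP = 0.0115 m along the rod.
Components: V_Px = −rω sinθ − a·ω_rod·sinφ = -1.455 m/s;  V_Py = rω cosθ + a·ω_rod·cosφ = -0.46348 m/s.
|V_P| = √(V_Px² + V_Py²) = 1.527 m/s.

1.53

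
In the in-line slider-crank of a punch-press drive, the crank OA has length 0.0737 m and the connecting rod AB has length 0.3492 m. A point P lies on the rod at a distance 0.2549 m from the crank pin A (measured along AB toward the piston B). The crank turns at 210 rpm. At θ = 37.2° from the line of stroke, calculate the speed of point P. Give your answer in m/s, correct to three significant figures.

ω = 21.99 rad/s.  Crank-pin speed |V_A| = rω = 1.6207 m/s, perpendicular to OA.
Rod angle: sinφ = −(r/L) sinθ ⇒ φ = -7.331°; ω_rod = −rω cosθ/√(L²−r²sin²θ) = -3.7274 rad/s.
V_P = V_A + ω_rod × AP, with AP = 0.2549 m along the rod.
Components: V_Px = −rω sinθ − a·ω_rod·sinφ = -1.1011 m/s;  V_Py = rω cosθ + a·ω_rod·cosφ = +0.34862 m/s.
|V_P| = √(V_Px² + V_Py²) = 1.155 m/s.

1.16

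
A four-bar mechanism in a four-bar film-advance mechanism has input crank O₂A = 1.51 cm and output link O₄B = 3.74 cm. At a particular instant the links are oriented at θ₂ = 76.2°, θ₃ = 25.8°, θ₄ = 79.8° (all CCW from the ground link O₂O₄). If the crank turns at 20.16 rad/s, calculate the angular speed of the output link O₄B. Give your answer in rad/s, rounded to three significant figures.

7.75

ω₂ = 20.16 rad/s
Differentiating the loop-closure r₂e^{iθ₂}+r₃e^{iθ₃}=r₁+r₄e^{iθ₄} gives r₂ω₂e^{iθ₂}+r₃ω₃e^{iθ₃}=r₄ω₄e^{iθ₄}.
Eliminating the other unknown: ω₄ = r₂ω₂ sin(θ₂−θ₃) / [r₄ sin(θ₄−θ₃)].
Numerator sine = +0.77051; denominator sine = +0.80902.
Result = 0.0151·20.16·(+0.77051) / (0.0374·(+0.80902)) = +7.7521 rad/s; magnitude 7.7521 rad/s.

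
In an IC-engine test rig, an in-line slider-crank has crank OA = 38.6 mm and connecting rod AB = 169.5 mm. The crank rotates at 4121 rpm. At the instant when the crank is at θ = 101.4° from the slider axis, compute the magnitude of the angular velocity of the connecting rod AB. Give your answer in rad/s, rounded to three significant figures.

19.9

ω = 431.6 rad/s (converted from 4121 rpm).
The rod makes angle φ with the slider axis where L sinφ = r sinθ; differentiating, L cosφ·φ̇ = r ω cosθ.
L cosφ = √(L² − r² sin²θ) = 0.16522 m.
|ω_rod| = r ω |cosθ| / √(L² − r² sin²θ) = 0.0386·431.6·0.19766/0.16522 = 19.928 rad/s.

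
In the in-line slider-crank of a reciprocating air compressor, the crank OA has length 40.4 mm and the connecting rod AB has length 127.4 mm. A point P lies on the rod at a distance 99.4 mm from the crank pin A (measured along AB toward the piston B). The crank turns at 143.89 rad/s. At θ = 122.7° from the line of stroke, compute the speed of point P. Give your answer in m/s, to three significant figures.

4.27

ω = 143.9 rad/s.  Crank-pin speed |V_A| = rω = 5.8132 m/s, perpendicular to OA.
Rod angle: sinφ = −(r/L) sinθ ⇒ φ = -15.477°; ω_rod = −rω cosθ/√(L²−r²sin²θ) = +25.578 rad/s.
V_P = V_A + ω_rod × AP, with AP = 0.0994 m along the rod.
Components: V_Px = −rω sinθ − a·ω_rod·sinφ = -4.2134 m/s;  V_Py = rω cosθ + a·ω_rod·cosφ = -0.69022 m/s.
|V_P| = √(V_Px² + V_Py²) = 4.2695 m/s.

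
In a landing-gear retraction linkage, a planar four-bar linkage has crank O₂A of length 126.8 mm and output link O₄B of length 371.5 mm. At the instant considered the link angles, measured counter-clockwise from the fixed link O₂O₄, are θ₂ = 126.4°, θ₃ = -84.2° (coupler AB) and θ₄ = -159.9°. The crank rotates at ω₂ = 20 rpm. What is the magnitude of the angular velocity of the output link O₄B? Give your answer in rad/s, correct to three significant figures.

ω₂ = 2.094 rad/s (from 20 rpm).
Differentiating the loop-closure r₂e^{iθ₂}+r₃e^{iθ₃}=r₁+r₄e^{iθ₄} gives r₂ω₂e^{iθ₂}+r₃ω₃e^{iθ₃}=r₄ω₄e^{iθ₄}.
Eliminating the other unknown: ω₄ = r₂ω₂ sin(θ₂−θ₃) / [r₄ sin(θ₄−θ₃)].
Numerator sine = -0.50904; denominator sine = -0.96902.
Result = 0.1268·2.094·(-0.50904) / (0.3715·(-0.96902)) = +0.37553 rad/s; magnitude 0.37553 rad/s.

0.376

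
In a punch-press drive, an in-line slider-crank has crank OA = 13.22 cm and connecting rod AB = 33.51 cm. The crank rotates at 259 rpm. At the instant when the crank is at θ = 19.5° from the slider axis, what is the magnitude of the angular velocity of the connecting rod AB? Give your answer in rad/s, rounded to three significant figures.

10.2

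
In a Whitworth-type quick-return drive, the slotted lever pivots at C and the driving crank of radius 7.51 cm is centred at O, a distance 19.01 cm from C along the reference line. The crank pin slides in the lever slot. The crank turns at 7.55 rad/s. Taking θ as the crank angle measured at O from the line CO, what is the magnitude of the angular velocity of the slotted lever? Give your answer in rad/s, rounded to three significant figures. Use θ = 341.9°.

2.10

ω = 7.55 rad/s
Crank pin A relative to C: A = (d + r cosθ, r sinθ); lever angle φ = atan2(r sinθ, d + r cosθ).
Differentiating tanφ: φ̇ = rω(d cosθ + r)/(d² + r² + 2dr cosθ).
d² + r² + 2dr cosθ = |CA|² = 0.0689181 m²;  d cosθ + r = +0.25579 m.
|ω_lever| = |0.0751·7.55·+0.25579| / 0.0689181 = 2.1045 rad/s.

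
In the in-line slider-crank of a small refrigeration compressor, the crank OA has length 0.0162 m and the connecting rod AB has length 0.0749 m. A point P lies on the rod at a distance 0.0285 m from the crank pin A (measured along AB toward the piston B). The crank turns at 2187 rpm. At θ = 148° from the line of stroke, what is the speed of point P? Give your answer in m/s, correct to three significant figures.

ω = 229 rad/s.  Crank-pin speed |V_A| = rω = 3.7102 m/s, perpendicular to OA.
Rod angle: sinφ = −(r/L) sinθ ⇒ φ = -6.581°; ω_rod = −rω cosθ/√(L²−r²sin²θ) = +42.287 rad/s.
V_P = V_A + ω_rod × AP, with AP = 0.0285 m along the rod.
Components: V_Px = −rω sinθ − a·ω_rod·sinφ = -1.828 m/s;  V_Py = rω cosθ + a·ω_rod·cosφ = -1.9492 m/s.
|V_P| = √(V_Px² + V_Py²) = 2.6722 m/s.

2.67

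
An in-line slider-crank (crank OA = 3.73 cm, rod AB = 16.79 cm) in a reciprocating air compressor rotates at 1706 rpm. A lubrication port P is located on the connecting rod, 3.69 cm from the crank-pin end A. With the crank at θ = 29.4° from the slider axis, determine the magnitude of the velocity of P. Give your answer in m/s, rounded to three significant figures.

5.67

ω = 178.7 rad/s.  Crank-pin speed |V_A| = rω = 6.6637 m/s, perpendicular to OA.
Rod angle: sinφ = −(r/L) sinθ ⇒ φ = -6.261°; ω_rod = −rω cosθ/√(L²−r²sin²θ) = -34.785 rad/s.
V_P = V_A + ω_rod × AP, with AP = 0.0369 m along the rod.
Components: V_Px = −rω sinθ − a·ω_rod·sinφ = -3.4112 m/s;  V_Py = rω cosθ + a·ω_rod·cosφ = +4.5296 m/s.
|V_P| = √(V_Px² + V_Py²) = 5.6704 m/s.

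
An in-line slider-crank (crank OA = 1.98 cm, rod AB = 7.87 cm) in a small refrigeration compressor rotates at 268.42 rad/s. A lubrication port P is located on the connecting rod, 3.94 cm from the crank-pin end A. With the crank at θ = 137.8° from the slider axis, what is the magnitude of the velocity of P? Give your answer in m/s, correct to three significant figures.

ω = 268.4 rad/s.  Crank-pin speed |V_A| = rω = 5.3147 m/s, perpendicular to OA.
Rod angle: sinφ = −(r/L) sinθ ⇒ φ = -9.730°; ω_rod = −rω cosθ/√(L²−r²sin²θ) = +50.758 rad/s.
V_P = V_A + ω_rod × AP, with AP = 0.0394 m along the rod.
Components: V_Px = −rω sinθ − a·ω_rod·sinφ = -3.232 m/s;  V_Py = rω cosθ + a·ω_rod·cosφ = -1.9661 m/s.
|V_P| = √(V_Px² + V_Py²) = 3.7831 m/s.

3.78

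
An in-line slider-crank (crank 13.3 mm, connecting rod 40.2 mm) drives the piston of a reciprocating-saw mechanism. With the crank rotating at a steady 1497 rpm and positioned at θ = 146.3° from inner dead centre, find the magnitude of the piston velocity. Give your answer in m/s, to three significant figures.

0.833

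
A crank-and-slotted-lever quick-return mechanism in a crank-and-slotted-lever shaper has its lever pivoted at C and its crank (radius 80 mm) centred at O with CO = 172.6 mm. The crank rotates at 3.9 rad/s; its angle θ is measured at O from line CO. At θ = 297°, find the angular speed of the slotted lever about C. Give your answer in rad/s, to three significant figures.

1.01

ω = 3.9 rad/s
Crank pin A relative to C: A = (d + r cosθ, r sinθ); lever angle φ = atan2(r sinθ, d + r cosθ).
Differentiating tanφ: φ̇ = rω(d cosθ + r)/(d² + r² + 2dr cosθ).
d² + r² + 2dr cosθ = |CA|² = 0.0487282 m²;  d cosθ + r = +0.15836 m.
|ω_lever| = |0.08·3.9·+0.15836| / 0.0487282 = 1.014 rad/s.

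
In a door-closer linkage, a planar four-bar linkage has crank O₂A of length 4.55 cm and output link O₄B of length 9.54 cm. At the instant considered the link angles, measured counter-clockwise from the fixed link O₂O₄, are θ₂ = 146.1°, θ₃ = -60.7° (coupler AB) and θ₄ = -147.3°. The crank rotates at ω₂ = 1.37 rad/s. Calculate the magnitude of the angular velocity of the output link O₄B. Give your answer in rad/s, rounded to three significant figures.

0.295

ω₂ = 1.37 rad/s
Differentiating the loop-closure r₂e^{iθ₂}+r₃e^{iθ₃}=r₁+r₄e^{iθ₄} gives r₂ω₂e^{iθ₂}+r₃ω₃e^{iθ₃}=r₄ω₄e^{iθ₄}.
Eliminating the other unknown: ω₄ = r₂ω₂ sin(θ₂−θ₃) / [r₄ sin(θ₄−θ₃)].
Numerator sine = -0.45088; denominator sine = -0.99824.
Result = 0.0455·1.37·(-0.45088) / (0.0954·(-0.99824)) = +0.29513 rad/s; magnitude 0.29513 rad/s.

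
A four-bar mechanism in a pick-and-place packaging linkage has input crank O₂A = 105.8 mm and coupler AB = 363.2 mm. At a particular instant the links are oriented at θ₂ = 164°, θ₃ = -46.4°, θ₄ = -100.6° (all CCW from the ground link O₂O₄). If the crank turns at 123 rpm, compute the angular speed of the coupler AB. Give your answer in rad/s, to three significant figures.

ω₂ = 12.88 rad/s (from 123 rpm).
Differentiating the loop-closure r₂e^{iθ₂}+r₃e^{iθ₃}=r₁+r₄e^{iθ₄} gives r₂ω₂e^{iθ₂}+r₃ω₃e^{iθ₃}=r₄ω₄e^{iθ₄}.
Eliminating the other unknown: ω₃ = r₂ω₂ sin(θ₄−θ₂) / [r₃ sin(θ₃−θ₄)].
Numerator sine = +0.99556; denominator sine = +0.81106.
Result = 0.1058·12.88·(+0.99556) / (0.3632·(+0.81106)) = +4.6056 rad/s; magnitude 4.6056 rad/s.

4.61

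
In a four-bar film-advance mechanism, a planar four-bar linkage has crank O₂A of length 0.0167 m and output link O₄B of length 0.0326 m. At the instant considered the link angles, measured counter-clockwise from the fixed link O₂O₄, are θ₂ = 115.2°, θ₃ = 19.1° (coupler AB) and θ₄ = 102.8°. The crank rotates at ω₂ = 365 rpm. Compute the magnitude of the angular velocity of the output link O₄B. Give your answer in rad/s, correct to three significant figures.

ω₂ = 38.22 rad/s (from 365 rpm).
Differentiating the loop-closure r₂e^{iθ₂}+r₃e^{iθ₃}=r₁+r₄e^{iθ₄} gives r₂ω₂e^{iθ₂}+r₃ω₃e^{iθ₃}=r₄ω₄e^{iθ₄}.
Eliminating the other unknown: ω₄ = r₂ω₂ sin(θ₂−θ₃) / [r₄ sin(θ₄−θ₃)].
Numerator sine = +0.99434; denominator sine = +0.99396.
Result = 0.0167·38.22·(+0.99434) / (0.0326·(+0.99396)) = +19.588 rad/s; magnitude 19.588 rad/s.

19.6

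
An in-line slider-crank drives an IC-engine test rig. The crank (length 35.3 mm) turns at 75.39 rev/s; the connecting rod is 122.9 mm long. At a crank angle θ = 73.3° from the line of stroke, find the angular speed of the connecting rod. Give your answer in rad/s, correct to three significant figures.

ω = 473.7 rad/s (converted from 75.39 rev/s).
The rod makes angle φ with the slider axis where L sinφ = r sinθ; differentiating, L cosφ·φ̇ = r ω cosθ.
L cosφ = √(L² − r² sin²θ) = 0.11816 m.
|ω_rod| = r ω |cosθ| / √(L² − r² sin²θ) = 0.0353·473.7·0.28736/0.11816 = 40.666 rad/s.

40.7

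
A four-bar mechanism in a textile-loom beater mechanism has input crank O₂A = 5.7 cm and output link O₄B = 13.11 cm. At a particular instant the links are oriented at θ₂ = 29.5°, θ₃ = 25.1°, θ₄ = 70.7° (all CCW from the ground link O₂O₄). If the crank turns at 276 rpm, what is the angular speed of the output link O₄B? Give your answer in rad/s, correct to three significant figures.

ω₂ = 28.9 rad/s (from 276 rpm).
Differentiating the loop-closure r₂e^{iθ₂}+r₃e^{iθ₃}=r₁+r₄e^{iθ₄} gives r₂ω₂e^{iθ₂}+r₃ω₃e^{iθ₃}=r₄ω₄e^{iθ₄}.
Eliminating the other unknown: ω₄ = r₂ω₂ sin(θ₂−θ₃) / [r₄ sin(θ₄−θ₃)].
Numerator sine = +0.07672; denominator sine = +0.71447.
Result = 0.057·28.9·(+0.07672) / (0.1311·(+0.71447)) = +1.3494 rad/s; magnitude 1.3494 rad/s.

1.35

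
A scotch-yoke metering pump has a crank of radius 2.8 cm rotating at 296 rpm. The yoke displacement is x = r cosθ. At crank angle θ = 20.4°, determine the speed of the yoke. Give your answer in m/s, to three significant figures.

ω = 31 rad/s (from 296 rpm).
x = r cosθ ⇒ ẋ = −rω sinθ.
|v| = rω|sinθ| = 0.028·31·|sin 20.4°| = 0.30253 m/s.

0.303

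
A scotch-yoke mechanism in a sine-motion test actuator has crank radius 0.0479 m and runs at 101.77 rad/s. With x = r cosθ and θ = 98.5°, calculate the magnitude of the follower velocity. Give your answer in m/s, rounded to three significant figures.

ω = 101.8 rad/s
x = r cosθ ⇒ ẋ = −rω sinθ.
|v| = rω|sinθ| = 0.0479·101.8·|sin 98.5°| = 4.8212 m/s.

4.82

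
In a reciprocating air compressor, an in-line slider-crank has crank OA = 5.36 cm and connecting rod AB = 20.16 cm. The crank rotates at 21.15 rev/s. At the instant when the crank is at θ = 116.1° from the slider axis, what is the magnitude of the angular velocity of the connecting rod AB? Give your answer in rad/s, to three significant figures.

ω = 132.9 rad/s (converted from 21.15 rev/s).
The rod makes angle φ with the slider axis where L sinφ = r sinθ; differentiating, L cosφ·φ̇ = r ω cosθ.
L cosφ = √(L² − r² sin²θ) = 0.19577 m.
|ω_rod| = r ω |cosθ| / √(L² − r² sin²θ) = 0.0536·132.9·0.43994/0.19577 = 16.007 rad/s.

16.0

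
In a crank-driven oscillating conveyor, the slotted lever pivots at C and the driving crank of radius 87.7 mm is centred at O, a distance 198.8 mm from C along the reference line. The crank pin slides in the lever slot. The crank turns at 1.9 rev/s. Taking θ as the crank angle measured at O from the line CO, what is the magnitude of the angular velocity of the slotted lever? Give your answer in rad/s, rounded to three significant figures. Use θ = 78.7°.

2.45

ω = 11.94 rad/s (from 1.9 rev/s).
Crank pin A relative to C: A = (d + r cosθ, r sinθ); lever angle φ = atan2(r sinθ, d + r cosθ).
Differentiating tanφ: φ̇ = rω(d cosθ + r)/(d² + r² + 2dr cosθ).
d² + r² + 2dr cosθ = |CA|² = 0.0540453 m²;  d cosθ + r = +0.12665 m.
|ω_lever| = |0.0877·11.94·+0.12665| / 0.0540453 = 2.4535 rad/s.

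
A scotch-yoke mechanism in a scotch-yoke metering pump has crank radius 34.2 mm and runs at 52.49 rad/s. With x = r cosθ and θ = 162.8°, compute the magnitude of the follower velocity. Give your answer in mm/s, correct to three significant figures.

ω = 52.49 rad/s
x = r cosθ ⇒ ẋ = −rω sinθ.
|v| = rω|sinθ| = 0.0342·52.49·|sin 162.8°| = 0.53084 m/s = 530.84 mm/s.

531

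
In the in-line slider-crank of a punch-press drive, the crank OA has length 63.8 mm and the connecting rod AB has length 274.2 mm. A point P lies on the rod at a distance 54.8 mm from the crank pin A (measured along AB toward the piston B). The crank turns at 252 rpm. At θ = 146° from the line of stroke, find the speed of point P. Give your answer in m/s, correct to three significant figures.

ω = 26.39 rad/s.  Crank-pin speed |V_A| = rω = 1.6836 m/s, perpendicular to OA.
Rod angle: sinφ = −(r/L) sinθ ⇒ φ = -7.476°; ω_rod = −rω cosθ/√(L²−r²sin²θ) = +5.1341 rad/s.
V_P = V_A + ω_rod × AP, with AP = 0.0548 m along the rod.
Components: V_Px = −rω sinθ − a·ω_rod·sinφ = -0.90487 m/s;  V_Py = rω cosθ + a·ω_rod·cosφ = -1.1168 m/s.
|V_P| = √(V_Px² + V_Py²) = 1.4374 m/s.

1.44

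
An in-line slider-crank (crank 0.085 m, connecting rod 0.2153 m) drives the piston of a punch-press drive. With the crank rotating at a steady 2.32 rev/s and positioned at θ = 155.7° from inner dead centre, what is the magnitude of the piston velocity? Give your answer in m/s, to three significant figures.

ω = 2π·2.32 = 14.58 rad/s
For an in-line slider-crank, x = r cosθ + √(L² − r² sin²θ), so v = −rω sinθ·[1 + r cosθ/√(L² − r² sin²θ)].
With r = 0.085 m, L = 0.2153 m, θ = 155.7°: √(L² − r² sin²θ) = 0.21244 m.
v = −0.085·14.58·0.41151·[1 + 0.085·-0.91140/0.21244] = -0.32395 m/s.
|v| = 0.32395 m/s.

0.324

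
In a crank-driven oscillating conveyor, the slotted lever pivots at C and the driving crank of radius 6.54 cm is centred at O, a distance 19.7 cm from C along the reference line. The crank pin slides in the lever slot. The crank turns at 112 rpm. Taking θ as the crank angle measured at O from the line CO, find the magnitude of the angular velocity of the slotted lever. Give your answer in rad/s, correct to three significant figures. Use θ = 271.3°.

ω = 11.73 rad/s (from 112 rpm).
Crank pin A relative to C: A = (d + r cosθ, r sinθ); lever angle φ = atan2(r sinθ, d + r cosθ).
Differentiating tanφ: φ̇ = rω(d cosθ + r)/(d² + r² + 2dr cosθ).
d² + r² + 2dr cosθ = |CA|² = 0.0436708 m²;  d cosθ + r = +0.069869 m.
|ω_lever| = |0.0654·11.73·+0.069869| / 0.0436708 = 1.2272 rad/s.

1.23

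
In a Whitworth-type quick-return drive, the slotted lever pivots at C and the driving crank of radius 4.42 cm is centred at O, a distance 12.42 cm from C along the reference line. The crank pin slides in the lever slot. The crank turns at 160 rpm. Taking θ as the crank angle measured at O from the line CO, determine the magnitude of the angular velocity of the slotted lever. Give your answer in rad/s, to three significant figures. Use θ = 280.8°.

ω = 16.76 rad/s (from 160 rpm).
Crank pin A relative to C: A = (d + r cosθ, r sinθ); lever angle φ = atan2(r sinθ, d + r cosθ).
Differentiating tanφ: φ̇ = rω(d cosθ + r)/(d² + r² + 2dr cosθ).
d² + r² + 2dr cosθ = |CA|² = 0.0194366 m²;  d cosθ + r = +0.067473 m.
|ω_lever| = |0.0442·16.76·+0.067473| / 0.0194366 = 2.5709 rad/s.

2.57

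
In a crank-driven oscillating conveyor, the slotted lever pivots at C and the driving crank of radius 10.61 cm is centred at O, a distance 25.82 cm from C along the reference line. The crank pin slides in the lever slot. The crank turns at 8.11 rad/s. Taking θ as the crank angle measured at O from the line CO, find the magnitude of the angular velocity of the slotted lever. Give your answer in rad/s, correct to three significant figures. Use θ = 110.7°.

0.218

ω = 8.11 rad/s
Crank pin A relative to C: A = (d + r cosθ, r sinθ); lever angle φ = atan2(r sinθ, d + r cosθ).
Differentiating tanφ: φ̇ = rω(d cosθ + r)/(d² + r² + 2dr cosθ).
d² + r² + 2dr cosθ = |CA|² = 0.0585575 m²;  d cosθ + r = +0.014833 m.
|ω_lever| = |0.1061·8.11·+0.014833| / 0.0585575 = 0.21796 rad/s.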